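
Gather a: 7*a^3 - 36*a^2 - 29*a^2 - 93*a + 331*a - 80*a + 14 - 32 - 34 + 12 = 7*a^3 - 65*a^2 + 158*a - 40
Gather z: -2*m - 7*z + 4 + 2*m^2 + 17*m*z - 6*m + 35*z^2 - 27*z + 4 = 2*m^2 - 8*m + 35*z^2 + z*(17*m - 34) + 8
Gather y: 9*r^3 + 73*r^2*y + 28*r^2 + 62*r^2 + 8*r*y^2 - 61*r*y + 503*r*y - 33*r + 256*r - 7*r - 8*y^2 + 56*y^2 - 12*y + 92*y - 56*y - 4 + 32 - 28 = 9*r^3 + 90*r^2 + 216*r + y^2*(8*r + 48) + y*(73*r^2 + 442*r + 24)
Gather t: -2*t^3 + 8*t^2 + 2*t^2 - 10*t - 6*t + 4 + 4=-2*t^3 + 10*t^2 - 16*t + 8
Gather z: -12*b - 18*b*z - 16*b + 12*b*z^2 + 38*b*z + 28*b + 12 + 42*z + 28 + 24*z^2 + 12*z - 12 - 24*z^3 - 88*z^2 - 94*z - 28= -24*z^3 + z^2*(12*b - 64) + z*(20*b - 40)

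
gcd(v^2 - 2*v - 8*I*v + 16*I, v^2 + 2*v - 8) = v - 2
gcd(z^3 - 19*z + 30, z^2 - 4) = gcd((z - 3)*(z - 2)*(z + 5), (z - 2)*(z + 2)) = z - 2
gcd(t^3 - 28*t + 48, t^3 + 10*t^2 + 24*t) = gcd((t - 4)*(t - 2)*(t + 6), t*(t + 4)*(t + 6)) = t + 6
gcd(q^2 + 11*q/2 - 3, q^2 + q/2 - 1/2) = q - 1/2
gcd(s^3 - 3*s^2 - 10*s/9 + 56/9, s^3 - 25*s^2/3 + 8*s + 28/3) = s - 2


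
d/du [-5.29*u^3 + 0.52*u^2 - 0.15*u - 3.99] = -15.87*u^2 + 1.04*u - 0.15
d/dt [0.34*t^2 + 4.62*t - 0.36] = 0.68*t + 4.62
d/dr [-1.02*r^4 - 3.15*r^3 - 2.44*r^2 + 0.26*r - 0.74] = -4.08*r^3 - 9.45*r^2 - 4.88*r + 0.26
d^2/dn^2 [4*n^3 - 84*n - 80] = 24*n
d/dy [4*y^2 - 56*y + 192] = 8*y - 56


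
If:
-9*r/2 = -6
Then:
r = 4/3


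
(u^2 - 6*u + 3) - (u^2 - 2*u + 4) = -4*u - 1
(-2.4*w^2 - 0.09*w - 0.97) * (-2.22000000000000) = 5.328*w^2 + 0.1998*w + 2.1534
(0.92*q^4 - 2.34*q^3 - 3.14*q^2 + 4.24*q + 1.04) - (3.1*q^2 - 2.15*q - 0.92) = 0.92*q^4 - 2.34*q^3 - 6.24*q^2 + 6.39*q + 1.96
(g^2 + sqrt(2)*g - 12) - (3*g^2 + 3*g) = -2*g^2 - 3*g + sqrt(2)*g - 12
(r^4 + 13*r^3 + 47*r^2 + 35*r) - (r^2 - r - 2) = r^4 + 13*r^3 + 46*r^2 + 36*r + 2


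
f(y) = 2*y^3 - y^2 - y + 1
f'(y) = 6*y^2 - 2*y - 1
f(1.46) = 3.63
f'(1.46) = 8.87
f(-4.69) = -222.63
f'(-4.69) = 140.36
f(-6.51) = -586.66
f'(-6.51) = 266.30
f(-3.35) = -82.06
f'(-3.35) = 73.04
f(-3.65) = -105.93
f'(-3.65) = 86.24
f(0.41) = 0.56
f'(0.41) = -0.81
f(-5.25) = -310.72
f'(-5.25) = 174.88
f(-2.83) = -49.51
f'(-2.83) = 52.71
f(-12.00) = -3587.00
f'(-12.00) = 887.00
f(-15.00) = -6959.00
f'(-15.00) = 1379.00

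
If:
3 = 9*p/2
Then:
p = 2/3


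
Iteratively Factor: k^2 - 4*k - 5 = (k - 5)*(k + 1)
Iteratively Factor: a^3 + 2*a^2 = (a)*(a^2 + 2*a) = a^2*(a + 2)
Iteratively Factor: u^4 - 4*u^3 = (u)*(u^3 - 4*u^2) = u^2*(u^2 - 4*u) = u^2*(u - 4)*(u)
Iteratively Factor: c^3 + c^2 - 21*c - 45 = (c - 5)*(c^2 + 6*c + 9) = (c - 5)*(c + 3)*(c + 3)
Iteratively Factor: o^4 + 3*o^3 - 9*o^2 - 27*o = (o + 3)*(o^3 - 9*o) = (o - 3)*(o + 3)*(o^2 + 3*o) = (o - 3)*(o + 3)^2*(o)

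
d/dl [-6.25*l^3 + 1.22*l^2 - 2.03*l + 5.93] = -18.75*l^2 + 2.44*l - 2.03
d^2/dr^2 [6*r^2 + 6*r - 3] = 12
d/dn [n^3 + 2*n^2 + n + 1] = 3*n^2 + 4*n + 1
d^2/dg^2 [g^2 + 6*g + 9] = 2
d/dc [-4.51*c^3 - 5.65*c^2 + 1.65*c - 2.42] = -13.53*c^2 - 11.3*c + 1.65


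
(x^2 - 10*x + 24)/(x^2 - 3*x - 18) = (x - 4)/(x + 3)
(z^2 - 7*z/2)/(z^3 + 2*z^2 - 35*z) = (z - 7/2)/(z^2 + 2*z - 35)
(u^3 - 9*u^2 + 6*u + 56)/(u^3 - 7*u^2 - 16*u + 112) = (u + 2)/(u + 4)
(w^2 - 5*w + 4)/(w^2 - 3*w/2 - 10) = 2*(w - 1)/(2*w + 5)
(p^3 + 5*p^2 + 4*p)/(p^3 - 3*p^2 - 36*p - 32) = p/(p - 8)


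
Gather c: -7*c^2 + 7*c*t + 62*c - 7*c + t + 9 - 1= -7*c^2 + c*(7*t + 55) + t + 8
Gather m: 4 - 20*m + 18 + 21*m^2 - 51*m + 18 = 21*m^2 - 71*m + 40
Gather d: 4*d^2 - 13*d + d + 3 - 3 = 4*d^2 - 12*d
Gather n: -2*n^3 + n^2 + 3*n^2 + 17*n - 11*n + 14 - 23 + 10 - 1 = -2*n^3 + 4*n^2 + 6*n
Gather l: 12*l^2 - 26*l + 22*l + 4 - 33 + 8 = 12*l^2 - 4*l - 21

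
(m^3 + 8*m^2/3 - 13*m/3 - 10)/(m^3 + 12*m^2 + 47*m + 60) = (3*m^2 - m - 10)/(3*(m^2 + 9*m + 20))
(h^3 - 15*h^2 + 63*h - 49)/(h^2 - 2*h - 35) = (h^2 - 8*h + 7)/(h + 5)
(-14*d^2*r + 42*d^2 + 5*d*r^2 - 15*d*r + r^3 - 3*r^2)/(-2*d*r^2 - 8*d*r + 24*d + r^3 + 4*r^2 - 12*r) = (7*d*r - 21*d + r^2 - 3*r)/(r^2 + 4*r - 12)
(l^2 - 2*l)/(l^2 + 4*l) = (l - 2)/(l + 4)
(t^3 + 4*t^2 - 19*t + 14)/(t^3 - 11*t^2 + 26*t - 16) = (t + 7)/(t - 8)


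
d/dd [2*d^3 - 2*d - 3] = 6*d^2 - 2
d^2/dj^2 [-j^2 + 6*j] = -2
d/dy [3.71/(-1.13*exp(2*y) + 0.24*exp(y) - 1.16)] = (8.3846*exp(y) - 0.8904)*exp(y)/(1.13*exp(2*y) - 0.24*exp(y) + 1.16)^2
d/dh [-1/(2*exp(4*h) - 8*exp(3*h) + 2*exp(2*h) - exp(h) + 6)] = (8*exp(3*h) - 24*exp(2*h) + 4*exp(h) - 1)*exp(h)/(2*exp(4*h) - 8*exp(3*h) + 2*exp(2*h) - exp(h) + 6)^2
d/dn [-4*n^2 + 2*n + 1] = 2 - 8*n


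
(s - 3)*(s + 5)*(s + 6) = s^3 + 8*s^2 - 3*s - 90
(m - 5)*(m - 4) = m^2 - 9*m + 20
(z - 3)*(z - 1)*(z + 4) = z^3 - 13*z + 12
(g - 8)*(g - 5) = g^2 - 13*g + 40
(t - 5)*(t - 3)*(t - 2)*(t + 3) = t^4 - 7*t^3 + t^2 + 63*t - 90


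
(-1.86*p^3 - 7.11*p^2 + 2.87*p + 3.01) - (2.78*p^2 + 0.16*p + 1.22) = -1.86*p^3 - 9.89*p^2 + 2.71*p + 1.79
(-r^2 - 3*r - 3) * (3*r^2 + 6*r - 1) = -3*r^4 - 15*r^3 - 26*r^2 - 15*r + 3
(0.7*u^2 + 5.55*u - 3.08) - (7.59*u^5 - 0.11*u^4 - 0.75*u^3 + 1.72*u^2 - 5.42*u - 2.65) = -7.59*u^5 + 0.11*u^4 + 0.75*u^3 - 1.02*u^2 + 10.97*u - 0.43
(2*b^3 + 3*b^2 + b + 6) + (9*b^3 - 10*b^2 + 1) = 11*b^3 - 7*b^2 + b + 7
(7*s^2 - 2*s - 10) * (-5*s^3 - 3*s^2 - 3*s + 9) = -35*s^5 - 11*s^4 + 35*s^3 + 99*s^2 + 12*s - 90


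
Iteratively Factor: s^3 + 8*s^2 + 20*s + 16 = (s + 4)*(s^2 + 4*s + 4) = (s + 2)*(s + 4)*(s + 2)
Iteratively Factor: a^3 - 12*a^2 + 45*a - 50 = (a - 5)*(a^2 - 7*a + 10) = (a - 5)^2*(a - 2)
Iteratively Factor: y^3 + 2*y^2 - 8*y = (y + 4)*(y^2 - 2*y) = y*(y + 4)*(y - 2)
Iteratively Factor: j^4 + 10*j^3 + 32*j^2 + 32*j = (j)*(j^3 + 10*j^2 + 32*j + 32) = j*(j + 4)*(j^2 + 6*j + 8) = j*(j + 2)*(j + 4)*(j + 4)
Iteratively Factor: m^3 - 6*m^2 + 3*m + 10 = (m + 1)*(m^2 - 7*m + 10) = (m - 5)*(m + 1)*(m - 2)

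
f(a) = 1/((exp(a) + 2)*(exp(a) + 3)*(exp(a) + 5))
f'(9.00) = 0.00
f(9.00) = 0.00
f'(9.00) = 0.00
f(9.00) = 0.00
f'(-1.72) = -0.00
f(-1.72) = 0.03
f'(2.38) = -0.00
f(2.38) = 0.00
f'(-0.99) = -0.01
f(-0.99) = 0.02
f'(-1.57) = -0.01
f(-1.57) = 0.03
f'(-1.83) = -0.00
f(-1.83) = 0.03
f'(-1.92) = -0.00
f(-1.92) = 0.03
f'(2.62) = -0.00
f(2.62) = 0.00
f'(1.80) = -0.00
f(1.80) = 0.00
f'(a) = -exp(a)/((exp(a) + 2)*(exp(a) + 3)*(exp(a) + 5)^2) - exp(a)/((exp(a) + 2)*(exp(a) + 3)^2*(exp(a) + 5)) - exp(a)/((exp(a) + 2)^2*(exp(a) + 3)*(exp(a) + 5)) = (-(exp(a) + 2)*(exp(a) + 3) - (exp(a) + 2)*(exp(a) + 5) - (exp(a) + 3)*(exp(a) + 5))*exp(a)/((exp(a) + 2)^2*(exp(a) + 3)^2*(exp(a) + 5)^2)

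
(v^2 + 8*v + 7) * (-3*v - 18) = -3*v^3 - 42*v^2 - 165*v - 126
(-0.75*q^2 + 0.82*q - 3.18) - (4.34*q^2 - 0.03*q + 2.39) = -5.09*q^2 + 0.85*q - 5.57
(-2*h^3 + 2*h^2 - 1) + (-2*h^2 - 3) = -2*h^3 - 4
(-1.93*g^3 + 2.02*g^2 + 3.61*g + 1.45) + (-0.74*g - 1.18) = -1.93*g^3 + 2.02*g^2 + 2.87*g + 0.27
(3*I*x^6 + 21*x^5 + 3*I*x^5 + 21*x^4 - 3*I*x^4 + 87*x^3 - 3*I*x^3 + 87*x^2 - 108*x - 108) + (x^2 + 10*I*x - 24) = 3*I*x^6 + 21*x^5 + 3*I*x^5 + 21*x^4 - 3*I*x^4 + 87*x^3 - 3*I*x^3 + 88*x^2 - 108*x + 10*I*x - 132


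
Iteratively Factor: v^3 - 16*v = (v - 4)*(v^2 + 4*v) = v*(v - 4)*(v + 4)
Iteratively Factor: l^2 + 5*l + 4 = (l + 1)*(l + 4)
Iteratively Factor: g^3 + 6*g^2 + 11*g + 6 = (g + 3)*(g^2 + 3*g + 2) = (g + 2)*(g + 3)*(g + 1)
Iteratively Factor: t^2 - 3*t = (t - 3)*(t)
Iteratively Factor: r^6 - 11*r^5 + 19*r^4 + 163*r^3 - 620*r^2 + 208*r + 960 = (r - 4)*(r^5 - 7*r^4 - 9*r^3 + 127*r^2 - 112*r - 240) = (r - 4)*(r + 1)*(r^4 - 8*r^3 - r^2 + 128*r - 240) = (r - 4)*(r + 1)*(r + 4)*(r^3 - 12*r^2 + 47*r - 60) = (r - 4)^2*(r + 1)*(r + 4)*(r^2 - 8*r + 15) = (r - 5)*(r - 4)^2*(r + 1)*(r + 4)*(r - 3)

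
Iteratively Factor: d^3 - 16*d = (d - 4)*(d^2 + 4*d) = (d - 4)*(d + 4)*(d)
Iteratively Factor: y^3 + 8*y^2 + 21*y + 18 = (y + 2)*(y^2 + 6*y + 9) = (y + 2)*(y + 3)*(y + 3)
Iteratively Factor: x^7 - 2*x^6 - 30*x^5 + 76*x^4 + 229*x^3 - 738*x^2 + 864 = (x + 1)*(x^6 - 3*x^5 - 27*x^4 + 103*x^3 + 126*x^2 - 864*x + 864) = (x - 3)*(x + 1)*(x^5 - 27*x^3 + 22*x^2 + 192*x - 288) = (x - 3)*(x - 2)*(x + 1)*(x^4 + 2*x^3 - 23*x^2 - 24*x + 144) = (x - 3)*(x - 2)*(x + 1)*(x + 4)*(x^3 - 2*x^2 - 15*x + 36) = (x - 3)^2*(x - 2)*(x + 1)*(x + 4)*(x^2 + x - 12) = (x - 3)^2*(x - 2)*(x + 1)*(x + 4)^2*(x - 3)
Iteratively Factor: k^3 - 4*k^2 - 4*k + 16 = (k - 4)*(k^2 - 4) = (k - 4)*(k + 2)*(k - 2)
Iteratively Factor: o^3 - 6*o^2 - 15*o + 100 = (o + 4)*(o^2 - 10*o + 25) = (o - 5)*(o + 4)*(o - 5)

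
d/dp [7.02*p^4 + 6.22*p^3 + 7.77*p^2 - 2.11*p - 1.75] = 28.08*p^3 + 18.66*p^2 + 15.54*p - 2.11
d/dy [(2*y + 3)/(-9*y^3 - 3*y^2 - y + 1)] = (-18*y^3 - 6*y^2 - 2*y + (2*y + 3)*(27*y^2 + 6*y + 1) + 2)/(9*y^3 + 3*y^2 + y - 1)^2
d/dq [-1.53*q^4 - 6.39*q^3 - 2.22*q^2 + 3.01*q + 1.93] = -6.12*q^3 - 19.17*q^2 - 4.44*q + 3.01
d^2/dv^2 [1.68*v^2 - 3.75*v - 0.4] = 3.36000000000000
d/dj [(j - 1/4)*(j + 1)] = 2*j + 3/4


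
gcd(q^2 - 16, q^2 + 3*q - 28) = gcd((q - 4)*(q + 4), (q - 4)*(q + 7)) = q - 4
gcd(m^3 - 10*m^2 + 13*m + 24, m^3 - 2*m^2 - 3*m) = m^2 - 2*m - 3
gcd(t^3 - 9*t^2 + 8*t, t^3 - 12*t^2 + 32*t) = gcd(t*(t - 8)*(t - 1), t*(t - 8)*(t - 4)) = t^2 - 8*t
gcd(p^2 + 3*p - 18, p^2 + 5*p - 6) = p + 6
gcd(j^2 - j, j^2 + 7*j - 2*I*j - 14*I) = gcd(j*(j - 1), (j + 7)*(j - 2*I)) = 1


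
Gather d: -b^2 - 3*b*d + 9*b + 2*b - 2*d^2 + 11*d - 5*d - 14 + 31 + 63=-b^2 + 11*b - 2*d^2 + d*(6 - 3*b) + 80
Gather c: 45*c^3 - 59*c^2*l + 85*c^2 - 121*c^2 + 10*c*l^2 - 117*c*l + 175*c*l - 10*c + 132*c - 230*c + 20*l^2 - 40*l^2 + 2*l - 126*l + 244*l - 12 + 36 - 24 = 45*c^3 + c^2*(-59*l - 36) + c*(10*l^2 + 58*l - 108) - 20*l^2 + 120*l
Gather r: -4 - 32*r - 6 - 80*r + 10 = -112*r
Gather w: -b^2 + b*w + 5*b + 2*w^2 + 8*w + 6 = -b^2 + 5*b + 2*w^2 + w*(b + 8) + 6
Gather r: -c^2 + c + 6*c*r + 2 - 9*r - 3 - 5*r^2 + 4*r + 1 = -c^2 + c - 5*r^2 + r*(6*c - 5)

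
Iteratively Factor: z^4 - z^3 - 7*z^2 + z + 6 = (z - 3)*(z^3 + 2*z^2 - z - 2) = (z - 3)*(z + 1)*(z^2 + z - 2) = (z - 3)*(z + 1)*(z + 2)*(z - 1)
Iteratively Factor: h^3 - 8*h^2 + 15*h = (h - 5)*(h^2 - 3*h) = h*(h - 5)*(h - 3)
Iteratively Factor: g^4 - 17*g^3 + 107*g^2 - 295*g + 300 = (g - 4)*(g^3 - 13*g^2 + 55*g - 75) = (g - 4)*(g - 3)*(g^2 - 10*g + 25) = (g - 5)*(g - 4)*(g - 3)*(g - 5)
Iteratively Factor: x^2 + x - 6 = (x - 2)*(x + 3)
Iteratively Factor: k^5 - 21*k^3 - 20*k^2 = (k + 4)*(k^4 - 4*k^3 - 5*k^2) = k*(k + 4)*(k^3 - 4*k^2 - 5*k) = k*(k - 5)*(k + 4)*(k^2 + k) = k^2*(k - 5)*(k + 4)*(k + 1)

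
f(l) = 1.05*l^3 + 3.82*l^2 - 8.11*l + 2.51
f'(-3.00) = -2.68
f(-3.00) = 32.87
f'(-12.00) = 353.81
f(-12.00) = -1164.49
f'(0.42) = -4.35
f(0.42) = -0.14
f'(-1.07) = -12.68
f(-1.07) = 14.27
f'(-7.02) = 93.49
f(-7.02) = -115.55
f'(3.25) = 49.99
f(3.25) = 52.55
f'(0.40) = -4.55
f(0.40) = -0.06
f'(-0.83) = -12.28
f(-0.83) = 11.27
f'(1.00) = 2.68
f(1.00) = -0.73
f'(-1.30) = -12.72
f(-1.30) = 17.20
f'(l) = 3.15*l^2 + 7.64*l - 8.11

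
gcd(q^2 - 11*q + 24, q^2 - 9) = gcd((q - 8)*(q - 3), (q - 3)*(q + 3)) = q - 3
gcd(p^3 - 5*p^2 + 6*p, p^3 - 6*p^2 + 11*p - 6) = p^2 - 5*p + 6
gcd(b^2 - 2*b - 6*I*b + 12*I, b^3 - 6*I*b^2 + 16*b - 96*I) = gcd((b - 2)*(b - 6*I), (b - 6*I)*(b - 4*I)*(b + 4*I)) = b - 6*I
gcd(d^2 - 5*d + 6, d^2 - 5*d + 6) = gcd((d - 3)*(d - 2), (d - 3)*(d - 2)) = d^2 - 5*d + 6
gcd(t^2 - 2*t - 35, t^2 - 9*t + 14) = t - 7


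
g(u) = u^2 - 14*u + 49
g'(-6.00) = -26.00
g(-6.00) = 169.00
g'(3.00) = -8.00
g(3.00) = 16.00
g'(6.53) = -0.94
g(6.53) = 0.22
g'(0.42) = -13.16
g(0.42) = 43.30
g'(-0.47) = -14.94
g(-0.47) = 55.80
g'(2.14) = -9.72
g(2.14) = 23.62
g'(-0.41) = -14.82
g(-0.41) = 54.91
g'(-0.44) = -14.88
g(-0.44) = 55.35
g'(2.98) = -8.04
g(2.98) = 16.16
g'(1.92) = -10.16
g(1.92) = 25.81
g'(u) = 2*u - 14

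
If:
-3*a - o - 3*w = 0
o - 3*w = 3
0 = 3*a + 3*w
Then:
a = 1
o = 0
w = -1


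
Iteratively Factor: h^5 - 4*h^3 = (h - 2)*(h^4 + 2*h^3) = (h - 2)*(h + 2)*(h^3) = h*(h - 2)*(h + 2)*(h^2) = h^2*(h - 2)*(h + 2)*(h)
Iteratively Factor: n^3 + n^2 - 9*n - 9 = (n - 3)*(n^2 + 4*n + 3) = (n - 3)*(n + 1)*(n + 3)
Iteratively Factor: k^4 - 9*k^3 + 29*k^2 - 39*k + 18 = (k - 1)*(k^3 - 8*k^2 + 21*k - 18) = (k - 2)*(k - 1)*(k^2 - 6*k + 9) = (k - 3)*(k - 2)*(k - 1)*(k - 3)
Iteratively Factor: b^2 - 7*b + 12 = (b - 3)*(b - 4)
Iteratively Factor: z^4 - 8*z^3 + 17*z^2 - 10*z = (z - 2)*(z^3 - 6*z^2 + 5*z) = (z - 2)*(z - 1)*(z^2 - 5*z) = (z - 5)*(z - 2)*(z - 1)*(z)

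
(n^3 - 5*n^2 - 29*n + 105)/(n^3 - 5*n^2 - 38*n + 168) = (n^2 + 2*n - 15)/(n^2 + 2*n - 24)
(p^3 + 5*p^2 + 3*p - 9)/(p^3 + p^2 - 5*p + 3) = (p + 3)/(p - 1)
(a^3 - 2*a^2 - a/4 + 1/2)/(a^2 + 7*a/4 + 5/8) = 2*(2*a^2 - 5*a + 2)/(4*a + 5)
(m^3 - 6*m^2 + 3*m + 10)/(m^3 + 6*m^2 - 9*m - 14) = (m - 5)/(m + 7)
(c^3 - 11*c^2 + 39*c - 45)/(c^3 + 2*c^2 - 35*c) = (c^2 - 6*c + 9)/(c*(c + 7))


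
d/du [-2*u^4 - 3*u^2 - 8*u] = -8*u^3 - 6*u - 8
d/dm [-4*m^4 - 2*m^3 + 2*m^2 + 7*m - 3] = -16*m^3 - 6*m^2 + 4*m + 7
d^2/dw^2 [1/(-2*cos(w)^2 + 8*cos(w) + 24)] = (-4*sin(w)^4 + 66*sin(w)^2 + 33*cos(w) + 3*cos(3*w) - 6)/(2*(sin(w)^2 + 4*cos(w) + 11)^3)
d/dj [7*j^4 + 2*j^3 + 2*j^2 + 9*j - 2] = 28*j^3 + 6*j^2 + 4*j + 9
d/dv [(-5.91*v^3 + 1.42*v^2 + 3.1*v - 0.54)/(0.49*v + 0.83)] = (-5.7918*v^3 - 14.0201*v^2 + 2.3572*v + 2.8376)/(0.2401*v^2 + 0.8134*v + 0.6889)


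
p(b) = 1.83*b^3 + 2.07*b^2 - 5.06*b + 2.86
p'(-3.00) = 31.93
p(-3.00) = -12.74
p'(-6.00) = 167.74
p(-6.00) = -287.54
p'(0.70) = 0.53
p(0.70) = 0.96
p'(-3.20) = 37.91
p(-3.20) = -19.72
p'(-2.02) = 8.98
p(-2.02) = 6.44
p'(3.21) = 64.80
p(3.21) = 68.48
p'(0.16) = -4.26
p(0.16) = 2.11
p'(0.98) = 4.27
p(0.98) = 1.61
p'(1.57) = 14.97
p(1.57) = 7.10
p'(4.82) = 142.44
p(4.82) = 231.49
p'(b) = 5.49*b^2 + 4.14*b - 5.06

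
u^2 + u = u*(u + 1)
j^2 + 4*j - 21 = (j - 3)*(j + 7)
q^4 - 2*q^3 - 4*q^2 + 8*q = q*(q - 2)^2*(q + 2)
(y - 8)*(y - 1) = y^2 - 9*y + 8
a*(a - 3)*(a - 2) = a^3 - 5*a^2 + 6*a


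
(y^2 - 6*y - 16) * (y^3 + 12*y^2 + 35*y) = y^5 + 6*y^4 - 53*y^3 - 402*y^2 - 560*y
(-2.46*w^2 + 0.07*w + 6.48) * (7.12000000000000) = -17.5152*w^2 + 0.4984*w + 46.1376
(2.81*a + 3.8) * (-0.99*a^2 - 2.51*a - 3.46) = -2.7819*a^3 - 10.8151*a^2 - 19.2606*a - 13.148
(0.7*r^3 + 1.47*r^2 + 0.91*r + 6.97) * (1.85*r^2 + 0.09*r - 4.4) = 1.295*r^5 + 2.7825*r^4 - 1.2642*r^3 + 6.5084*r^2 - 3.3767*r - 30.668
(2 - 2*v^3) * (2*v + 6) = -4*v^4 - 12*v^3 + 4*v + 12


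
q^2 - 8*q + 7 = (q - 7)*(q - 1)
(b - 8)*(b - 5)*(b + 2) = b^3 - 11*b^2 + 14*b + 80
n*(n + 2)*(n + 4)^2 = n^4 + 10*n^3 + 32*n^2 + 32*n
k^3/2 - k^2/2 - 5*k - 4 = (k/2 + 1/2)*(k - 4)*(k + 2)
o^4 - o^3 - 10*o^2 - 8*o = o*(o - 4)*(o + 1)*(o + 2)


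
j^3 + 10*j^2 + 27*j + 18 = (j + 1)*(j + 3)*(j + 6)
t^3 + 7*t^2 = t^2*(t + 7)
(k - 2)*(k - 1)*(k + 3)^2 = k^4 + 3*k^3 - 7*k^2 - 15*k + 18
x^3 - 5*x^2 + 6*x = x*(x - 3)*(x - 2)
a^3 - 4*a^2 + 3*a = a*(a - 3)*(a - 1)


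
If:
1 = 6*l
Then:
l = 1/6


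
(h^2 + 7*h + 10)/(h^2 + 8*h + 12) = (h + 5)/(h + 6)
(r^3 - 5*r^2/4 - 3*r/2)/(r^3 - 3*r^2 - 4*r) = (-4*r^2 + 5*r + 6)/(4*(-r^2 + 3*r + 4))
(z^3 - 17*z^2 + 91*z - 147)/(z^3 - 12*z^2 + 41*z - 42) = (z - 7)/(z - 2)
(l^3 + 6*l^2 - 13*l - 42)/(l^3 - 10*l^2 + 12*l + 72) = (l^2 + 4*l - 21)/(l^2 - 12*l + 36)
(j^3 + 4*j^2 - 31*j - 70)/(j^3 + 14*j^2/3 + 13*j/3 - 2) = 3*(j^2 + 2*j - 35)/(3*j^2 + 8*j - 3)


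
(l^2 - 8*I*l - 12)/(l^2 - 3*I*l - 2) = (l - 6*I)/(l - I)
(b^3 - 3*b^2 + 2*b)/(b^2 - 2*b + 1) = b*(b - 2)/(b - 1)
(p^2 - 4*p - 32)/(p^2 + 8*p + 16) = (p - 8)/(p + 4)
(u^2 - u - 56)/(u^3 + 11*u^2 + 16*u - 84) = (u - 8)/(u^2 + 4*u - 12)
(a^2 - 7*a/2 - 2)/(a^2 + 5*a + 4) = (a^2 - 7*a/2 - 2)/(a^2 + 5*a + 4)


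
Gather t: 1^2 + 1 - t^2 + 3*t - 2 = -t^2 + 3*t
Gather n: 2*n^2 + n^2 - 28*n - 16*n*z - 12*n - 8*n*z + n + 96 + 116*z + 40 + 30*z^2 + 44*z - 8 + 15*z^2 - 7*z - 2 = 3*n^2 + n*(-24*z - 39) + 45*z^2 + 153*z + 126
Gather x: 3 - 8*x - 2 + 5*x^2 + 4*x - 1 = 5*x^2 - 4*x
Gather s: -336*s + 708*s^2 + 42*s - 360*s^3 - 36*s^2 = -360*s^3 + 672*s^2 - 294*s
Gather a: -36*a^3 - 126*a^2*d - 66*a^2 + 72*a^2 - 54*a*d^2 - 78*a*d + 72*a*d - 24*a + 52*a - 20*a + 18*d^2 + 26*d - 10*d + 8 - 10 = -36*a^3 + a^2*(6 - 126*d) + a*(-54*d^2 - 6*d + 8) + 18*d^2 + 16*d - 2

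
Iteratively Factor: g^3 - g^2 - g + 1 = (g - 1)*(g^2 - 1) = (g - 1)^2*(g + 1)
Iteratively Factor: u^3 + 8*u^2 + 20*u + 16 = (u + 4)*(u^2 + 4*u + 4) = (u + 2)*(u + 4)*(u + 2)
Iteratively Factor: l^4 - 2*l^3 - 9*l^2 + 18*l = (l - 2)*(l^3 - 9*l) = l*(l - 2)*(l^2 - 9) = l*(l - 2)*(l + 3)*(l - 3)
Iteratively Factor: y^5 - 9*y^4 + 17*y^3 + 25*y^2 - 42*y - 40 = (y - 5)*(y^4 - 4*y^3 - 3*y^2 + 10*y + 8) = (y - 5)*(y - 4)*(y^3 - 3*y - 2) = (y - 5)*(y - 4)*(y + 1)*(y^2 - y - 2) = (y - 5)*(y - 4)*(y - 2)*(y + 1)*(y + 1)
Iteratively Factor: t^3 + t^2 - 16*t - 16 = (t - 4)*(t^2 + 5*t + 4) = (t - 4)*(t + 4)*(t + 1)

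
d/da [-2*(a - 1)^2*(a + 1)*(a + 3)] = -8*a^3 - 12*a^2 + 16*a + 4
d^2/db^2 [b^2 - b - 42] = 2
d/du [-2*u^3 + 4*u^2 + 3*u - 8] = -6*u^2 + 8*u + 3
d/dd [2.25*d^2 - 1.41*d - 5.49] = 4.5*d - 1.41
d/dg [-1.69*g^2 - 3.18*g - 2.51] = -3.38*g - 3.18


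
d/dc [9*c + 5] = 9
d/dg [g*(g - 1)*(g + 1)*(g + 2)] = 4*g^3 + 6*g^2 - 2*g - 2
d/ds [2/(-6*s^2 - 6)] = 2*s/(3*(s^2 + 1)^2)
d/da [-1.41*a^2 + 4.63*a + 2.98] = 4.63 - 2.82*a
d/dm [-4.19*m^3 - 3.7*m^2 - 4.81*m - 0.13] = -12.57*m^2 - 7.4*m - 4.81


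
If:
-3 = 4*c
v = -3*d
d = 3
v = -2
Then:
No Solution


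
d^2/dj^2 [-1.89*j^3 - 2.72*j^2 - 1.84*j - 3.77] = -11.34*j - 5.44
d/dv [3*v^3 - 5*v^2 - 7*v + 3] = 9*v^2 - 10*v - 7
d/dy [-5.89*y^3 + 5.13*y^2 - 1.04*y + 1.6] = -17.67*y^2 + 10.26*y - 1.04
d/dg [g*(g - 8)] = 2*g - 8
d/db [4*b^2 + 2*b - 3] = 8*b + 2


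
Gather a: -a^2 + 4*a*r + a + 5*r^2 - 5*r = -a^2 + a*(4*r + 1) + 5*r^2 - 5*r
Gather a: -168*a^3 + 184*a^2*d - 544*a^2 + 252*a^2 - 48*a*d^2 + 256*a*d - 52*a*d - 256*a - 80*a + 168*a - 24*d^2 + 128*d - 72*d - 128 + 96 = -168*a^3 + a^2*(184*d - 292) + a*(-48*d^2 + 204*d - 168) - 24*d^2 + 56*d - 32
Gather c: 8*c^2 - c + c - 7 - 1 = 8*c^2 - 8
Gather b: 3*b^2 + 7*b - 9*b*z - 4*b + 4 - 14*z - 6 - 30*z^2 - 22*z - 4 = 3*b^2 + b*(3 - 9*z) - 30*z^2 - 36*z - 6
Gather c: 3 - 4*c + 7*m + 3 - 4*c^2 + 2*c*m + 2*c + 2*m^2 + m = -4*c^2 + c*(2*m - 2) + 2*m^2 + 8*m + 6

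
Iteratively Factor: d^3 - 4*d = (d + 2)*(d^2 - 2*d) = d*(d + 2)*(d - 2)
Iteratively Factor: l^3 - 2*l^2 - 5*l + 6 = (l - 1)*(l^2 - l - 6) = (l - 3)*(l - 1)*(l + 2)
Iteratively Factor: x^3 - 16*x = (x)*(x^2 - 16) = x*(x + 4)*(x - 4)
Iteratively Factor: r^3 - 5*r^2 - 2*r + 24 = (r - 4)*(r^2 - r - 6) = (r - 4)*(r + 2)*(r - 3)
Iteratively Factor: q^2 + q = (q)*(q + 1)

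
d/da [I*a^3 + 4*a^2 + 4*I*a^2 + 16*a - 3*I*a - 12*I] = 3*I*a^2 + 8*a*(1 + I) + 16 - 3*I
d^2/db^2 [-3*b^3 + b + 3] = -18*b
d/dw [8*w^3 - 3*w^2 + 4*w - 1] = 24*w^2 - 6*w + 4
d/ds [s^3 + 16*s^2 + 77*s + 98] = 3*s^2 + 32*s + 77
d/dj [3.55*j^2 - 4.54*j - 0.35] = 7.1*j - 4.54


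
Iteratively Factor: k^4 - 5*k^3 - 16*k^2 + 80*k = (k - 4)*(k^3 - k^2 - 20*k) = k*(k - 4)*(k^2 - k - 20) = k*(k - 5)*(k - 4)*(k + 4)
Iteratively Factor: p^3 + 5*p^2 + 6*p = (p + 2)*(p^2 + 3*p) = (p + 2)*(p + 3)*(p)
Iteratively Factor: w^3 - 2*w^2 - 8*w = (w - 4)*(w^2 + 2*w) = (w - 4)*(w + 2)*(w)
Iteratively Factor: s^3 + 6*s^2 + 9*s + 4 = (s + 1)*(s^2 + 5*s + 4) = (s + 1)^2*(s + 4)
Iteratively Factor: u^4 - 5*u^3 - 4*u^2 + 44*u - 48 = (u - 2)*(u^3 - 3*u^2 - 10*u + 24) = (u - 2)^2*(u^2 - u - 12) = (u - 4)*(u - 2)^2*(u + 3)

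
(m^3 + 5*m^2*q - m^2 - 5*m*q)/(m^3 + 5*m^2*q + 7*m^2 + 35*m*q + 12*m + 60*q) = m*(m - 1)/(m^2 + 7*m + 12)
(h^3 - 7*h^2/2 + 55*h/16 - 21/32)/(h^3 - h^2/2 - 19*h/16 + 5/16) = (8*h^2 - 26*h + 21)/(2*(4*h^2 - h - 5))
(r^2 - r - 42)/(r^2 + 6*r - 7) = (r^2 - r - 42)/(r^2 + 6*r - 7)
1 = 1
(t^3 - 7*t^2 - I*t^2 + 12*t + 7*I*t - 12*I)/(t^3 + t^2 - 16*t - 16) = (t^2 - t*(3 + I) + 3*I)/(t^2 + 5*t + 4)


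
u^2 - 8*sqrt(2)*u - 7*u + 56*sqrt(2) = (u - 7)*(u - 8*sqrt(2))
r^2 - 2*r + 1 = (r - 1)^2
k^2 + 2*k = k*(k + 2)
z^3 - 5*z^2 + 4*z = z*(z - 4)*(z - 1)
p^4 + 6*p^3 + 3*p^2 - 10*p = p*(p - 1)*(p + 2)*(p + 5)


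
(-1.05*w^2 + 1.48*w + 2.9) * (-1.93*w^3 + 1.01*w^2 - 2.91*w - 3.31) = 2.0265*w^5 - 3.9169*w^4 - 1.0467*w^3 + 2.0977*w^2 - 13.3378*w - 9.599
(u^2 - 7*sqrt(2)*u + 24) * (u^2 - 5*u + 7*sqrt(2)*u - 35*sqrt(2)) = u^4 - 5*u^3 - 74*u^2 + 168*sqrt(2)*u + 370*u - 840*sqrt(2)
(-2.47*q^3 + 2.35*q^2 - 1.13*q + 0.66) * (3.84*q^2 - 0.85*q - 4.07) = -9.4848*q^5 + 11.1235*q^4 + 3.7162*q^3 - 6.0696*q^2 + 4.0381*q - 2.6862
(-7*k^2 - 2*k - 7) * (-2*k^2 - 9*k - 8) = 14*k^4 + 67*k^3 + 88*k^2 + 79*k + 56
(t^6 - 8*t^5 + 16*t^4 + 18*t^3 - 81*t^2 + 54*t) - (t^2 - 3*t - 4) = t^6 - 8*t^5 + 16*t^4 + 18*t^3 - 82*t^2 + 57*t + 4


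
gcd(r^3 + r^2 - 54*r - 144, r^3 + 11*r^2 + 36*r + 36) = r^2 + 9*r + 18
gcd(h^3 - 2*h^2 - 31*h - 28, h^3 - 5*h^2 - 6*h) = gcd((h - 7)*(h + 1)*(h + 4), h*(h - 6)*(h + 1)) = h + 1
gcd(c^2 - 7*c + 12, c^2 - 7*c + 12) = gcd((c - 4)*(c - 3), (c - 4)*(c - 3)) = c^2 - 7*c + 12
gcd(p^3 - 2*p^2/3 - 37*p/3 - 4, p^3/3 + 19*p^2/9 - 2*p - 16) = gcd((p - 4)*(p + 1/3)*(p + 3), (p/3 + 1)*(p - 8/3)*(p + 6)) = p + 3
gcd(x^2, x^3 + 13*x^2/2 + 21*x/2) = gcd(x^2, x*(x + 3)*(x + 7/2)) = x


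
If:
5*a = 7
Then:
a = 7/5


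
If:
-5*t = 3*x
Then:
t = -3*x/5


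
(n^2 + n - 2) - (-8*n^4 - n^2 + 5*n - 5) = 8*n^4 + 2*n^2 - 4*n + 3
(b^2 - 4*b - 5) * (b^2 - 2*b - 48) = b^4 - 6*b^3 - 45*b^2 + 202*b + 240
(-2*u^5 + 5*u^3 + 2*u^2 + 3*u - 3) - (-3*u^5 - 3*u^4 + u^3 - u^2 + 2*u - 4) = u^5 + 3*u^4 + 4*u^3 + 3*u^2 + u + 1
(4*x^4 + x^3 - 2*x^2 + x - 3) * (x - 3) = 4*x^5 - 11*x^4 - 5*x^3 + 7*x^2 - 6*x + 9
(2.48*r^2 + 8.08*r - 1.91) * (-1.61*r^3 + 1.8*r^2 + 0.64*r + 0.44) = -3.9928*r^5 - 8.5448*r^4 + 19.2063*r^3 + 2.8244*r^2 + 2.3328*r - 0.8404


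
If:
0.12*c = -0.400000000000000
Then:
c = -3.33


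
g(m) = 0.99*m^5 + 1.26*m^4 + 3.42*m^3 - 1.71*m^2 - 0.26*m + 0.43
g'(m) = 4.95*m^4 + 5.04*m^3 + 10.26*m^2 - 3.42*m - 0.26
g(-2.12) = -56.23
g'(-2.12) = 105.07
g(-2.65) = -141.78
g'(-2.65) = 231.17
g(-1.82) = -31.32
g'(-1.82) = 63.88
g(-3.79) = -723.52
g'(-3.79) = 907.02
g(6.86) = 18852.93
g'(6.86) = 13048.47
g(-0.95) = -3.54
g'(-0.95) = 11.96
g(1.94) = 63.51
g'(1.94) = 138.63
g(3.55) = 889.26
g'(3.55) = 1128.56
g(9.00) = 69078.13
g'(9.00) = 36951.13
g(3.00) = 419.23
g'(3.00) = 618.85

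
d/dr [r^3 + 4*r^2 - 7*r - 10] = 3*r^2 + 8*r - 7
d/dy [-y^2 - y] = -2*y - 1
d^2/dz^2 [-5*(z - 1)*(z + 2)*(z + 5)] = -30*z - 60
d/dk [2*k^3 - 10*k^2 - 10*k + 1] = 6*k^2 - 20*k - 10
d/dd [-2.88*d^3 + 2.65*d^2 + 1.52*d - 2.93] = -8.64*d^2 + 5.3*d + 1.52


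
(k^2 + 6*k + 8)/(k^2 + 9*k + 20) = (k + 2)/(k + 5)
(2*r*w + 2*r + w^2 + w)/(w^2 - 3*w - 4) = (2*r + w)/(w - 4)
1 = 1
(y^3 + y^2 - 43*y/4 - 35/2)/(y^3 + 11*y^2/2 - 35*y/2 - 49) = (y + 5/2)/(y + 7)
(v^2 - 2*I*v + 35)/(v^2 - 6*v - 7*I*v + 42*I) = (v + 5*I)/(v - 6)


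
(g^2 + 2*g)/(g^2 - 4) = g/(g - 2)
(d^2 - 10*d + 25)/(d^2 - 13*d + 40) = (d - 5)/(d - 8)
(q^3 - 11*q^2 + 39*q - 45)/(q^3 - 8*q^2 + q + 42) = (q^2 - 8*q + 15)/(q^2 - 5*q - 14)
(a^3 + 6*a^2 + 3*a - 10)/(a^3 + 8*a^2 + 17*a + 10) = (a - 1)/(a + 1)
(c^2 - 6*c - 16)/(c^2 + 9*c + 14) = (c - 8)/(c + 7)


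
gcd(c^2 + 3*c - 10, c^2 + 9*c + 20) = c + 5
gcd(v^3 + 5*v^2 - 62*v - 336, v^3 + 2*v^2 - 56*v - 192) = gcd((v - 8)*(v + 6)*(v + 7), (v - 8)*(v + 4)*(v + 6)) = v^2 - 2*v - 48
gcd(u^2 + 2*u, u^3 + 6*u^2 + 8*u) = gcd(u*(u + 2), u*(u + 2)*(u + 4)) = u^2 + 2*u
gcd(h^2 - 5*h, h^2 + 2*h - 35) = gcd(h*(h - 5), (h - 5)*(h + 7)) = h - 5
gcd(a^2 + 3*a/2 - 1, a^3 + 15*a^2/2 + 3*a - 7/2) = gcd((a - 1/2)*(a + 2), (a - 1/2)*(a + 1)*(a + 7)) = a - 1/2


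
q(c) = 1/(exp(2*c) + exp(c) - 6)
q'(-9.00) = 0.00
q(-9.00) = -0.17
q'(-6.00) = 0.00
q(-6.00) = -0.17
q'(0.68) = -578.52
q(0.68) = -7.70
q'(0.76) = -22.35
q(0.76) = 1.41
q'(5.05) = -0.00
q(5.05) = 0.00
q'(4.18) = -0.00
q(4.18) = 0.00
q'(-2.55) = -0.00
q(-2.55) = -0.17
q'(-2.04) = -0.00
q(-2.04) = -0.17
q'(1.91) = -0.05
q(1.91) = 0.02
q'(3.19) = -0.00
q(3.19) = 0.00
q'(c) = (-2*exp(2*c) - exp(c))/(exp(2*c) + exp(c) - 6)^2 = (-2*exp(c) - 1)*exp(c)/(exp(2*c) + exp(c) - 6)^2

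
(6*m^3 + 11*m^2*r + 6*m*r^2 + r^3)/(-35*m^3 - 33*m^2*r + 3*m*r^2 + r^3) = (6*m^2 + 5*m*r + r^2)/(-35*m^2 + 2*m*r + r^2)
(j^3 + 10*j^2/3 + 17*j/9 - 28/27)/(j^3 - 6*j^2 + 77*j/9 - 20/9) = (9*j^2 + 33*j + 28)/(3*(3*j^2 - 17*j + 20))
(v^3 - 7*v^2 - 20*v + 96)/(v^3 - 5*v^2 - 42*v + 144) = (v + 4)/(v + 6)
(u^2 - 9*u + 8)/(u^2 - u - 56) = (u - 1)/(u + 7)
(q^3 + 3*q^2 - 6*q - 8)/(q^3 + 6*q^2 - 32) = (q + 1)/(q + 4)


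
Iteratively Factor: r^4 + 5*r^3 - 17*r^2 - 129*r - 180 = (r + 3)*(r^3 + 2*r^2 - 23*r - 60) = (r + 3)^2*(r^2 - r - 20) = (r + 3)^2*(r + 4)*(r - 5)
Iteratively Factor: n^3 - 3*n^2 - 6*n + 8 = (n - 1)*(n^2 - 2*n - 8) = (n - 4)*(n - 1)*(n + 2)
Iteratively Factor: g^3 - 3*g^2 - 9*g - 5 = (g - 5)*(g^2 + 2*g + 1) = (g - 5)*(g + 1)*(g + 1)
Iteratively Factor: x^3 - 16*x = (x)*(x^2 - 16) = x*(x - 4)*(x + 4)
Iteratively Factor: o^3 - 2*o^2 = (o)*(o^2 - 2*o) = o*(o - 2)*(o)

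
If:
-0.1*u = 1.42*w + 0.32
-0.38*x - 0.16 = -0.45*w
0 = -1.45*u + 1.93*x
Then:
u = -0.82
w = -0.17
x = -0.62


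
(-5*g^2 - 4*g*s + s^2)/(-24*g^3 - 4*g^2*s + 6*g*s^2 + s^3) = (5*g^2 + 4*g*s - s^2)/(24*g^3 + 4*g^2*s - 6*g*s^2 - s^3)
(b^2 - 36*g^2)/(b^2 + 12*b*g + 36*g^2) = (b - 6*g)/(b + 6*g)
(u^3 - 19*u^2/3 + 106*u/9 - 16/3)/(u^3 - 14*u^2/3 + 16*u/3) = (u^2 - 11*u/3 + 2)/(u*(u - 2))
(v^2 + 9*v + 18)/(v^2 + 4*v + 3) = (v + 6)/(v + 1)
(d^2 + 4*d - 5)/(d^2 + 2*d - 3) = (d + 5)/(d + 3)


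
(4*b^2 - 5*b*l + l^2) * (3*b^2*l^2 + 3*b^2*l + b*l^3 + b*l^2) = 12*b^4*l^2 + 12*b^4*l - 11*b^3*l^3 - 11*b^3*l^2 - 2*b^2*l^4 - 2*b^2*l^3 + b*l^5 + b*l^4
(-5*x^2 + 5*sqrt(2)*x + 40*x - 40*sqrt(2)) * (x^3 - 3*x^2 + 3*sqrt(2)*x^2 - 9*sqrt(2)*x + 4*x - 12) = -5*x^5 - 10*sqrt(2)*x^4 + 55*x^4 - 110*x^3 + 110*sqrt(2)*x^3 - 220*sqrt(2)*x^2 - 110*x^2 - 220*sqrt(2)*x + 240*x + 480*sqrt(2)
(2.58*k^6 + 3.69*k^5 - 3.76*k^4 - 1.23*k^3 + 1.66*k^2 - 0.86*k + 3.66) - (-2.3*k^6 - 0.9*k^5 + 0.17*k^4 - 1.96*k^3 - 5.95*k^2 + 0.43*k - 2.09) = 4.88*k^6 + 4.59*k^5 - 3.93*k^4 + 0.73*k^3 + 7.61*k^2 - 1.29*k + 5.75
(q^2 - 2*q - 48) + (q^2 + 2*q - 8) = 2*q^2 - 56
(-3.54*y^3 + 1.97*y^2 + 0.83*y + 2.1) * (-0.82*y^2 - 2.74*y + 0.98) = 2.9028*y^5 + 8.0842*y^4 - 9.5476*y^3 - 2.0656*y^2 - 4.9406*y + 2.058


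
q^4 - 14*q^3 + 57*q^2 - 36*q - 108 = (q - 6)^2*(q - 3)*(q + 1)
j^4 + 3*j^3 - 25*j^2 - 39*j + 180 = (j - 3)^2*(j + 4)*(j + 5)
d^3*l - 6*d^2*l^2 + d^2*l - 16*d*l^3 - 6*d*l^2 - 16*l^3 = (d - 8*l)*(d + 2*l)*(d*l + l)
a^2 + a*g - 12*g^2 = (a - 3*g)*(a + 4*g)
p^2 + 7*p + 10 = (p + 2)*(p + 5)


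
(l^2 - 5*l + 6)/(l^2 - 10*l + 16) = (l - 3)/(l - 8)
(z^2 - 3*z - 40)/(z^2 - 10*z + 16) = (z + 5)/(z - 2)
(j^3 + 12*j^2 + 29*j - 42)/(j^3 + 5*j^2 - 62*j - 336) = (j - 1)/(j - 8)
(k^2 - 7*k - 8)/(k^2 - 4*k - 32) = (k + 1)/(k + 4)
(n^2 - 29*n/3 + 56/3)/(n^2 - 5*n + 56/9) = 3*(n - 7)/(3*n - 7)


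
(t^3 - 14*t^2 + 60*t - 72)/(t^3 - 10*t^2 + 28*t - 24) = (t - 6)/(t - 2)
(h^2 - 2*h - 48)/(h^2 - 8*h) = (h + 6)/h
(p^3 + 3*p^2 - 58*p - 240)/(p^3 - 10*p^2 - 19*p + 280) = (p + 6)/(p - 7)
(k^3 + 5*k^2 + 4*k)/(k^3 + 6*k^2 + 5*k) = (k + 4)/(k + 5)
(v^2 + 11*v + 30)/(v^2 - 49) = (v^2 + 11*v + 30)/(v^2 - 49)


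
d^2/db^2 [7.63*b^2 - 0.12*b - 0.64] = 15.2600000000000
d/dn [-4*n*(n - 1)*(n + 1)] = 4 - 12*n^2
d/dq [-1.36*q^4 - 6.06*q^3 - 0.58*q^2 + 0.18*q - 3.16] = -5.44*q^3 - 18.18*q^2 - 1.16*q + 0.18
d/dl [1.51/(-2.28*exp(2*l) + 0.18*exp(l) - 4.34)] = (6.8856*exp(l) - 0.2718)*exp(l)/(2.28*exp(2*l) - 0.18*exp(l) + 4.34)^2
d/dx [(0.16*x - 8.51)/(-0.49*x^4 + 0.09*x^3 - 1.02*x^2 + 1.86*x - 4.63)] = (0.2352*x^4 - 16.7084*x^3 + 2.4609*x^2 - 17.3604*x + 15.0878)/(0.2401*x^8 - 0.0882*x^7 + 1.0077*x^6 - 2.0064*x^5 + 5.9126*x^4 - 4.6278*x^3 + 12.9048*x^2 - 17.2236*x + 21.4369)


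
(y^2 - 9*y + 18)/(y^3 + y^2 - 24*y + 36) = (y - 6)/(y^2 + 4*y - 12)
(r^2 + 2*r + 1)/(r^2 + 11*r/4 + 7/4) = 4*(r + 1)/(4*r + 7)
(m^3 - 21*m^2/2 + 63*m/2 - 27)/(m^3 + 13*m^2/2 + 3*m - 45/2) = (m^2 - 9*m + 18)/(m^2 + 8*m + 15)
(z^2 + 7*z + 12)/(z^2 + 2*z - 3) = (z + 4)/(z - 1)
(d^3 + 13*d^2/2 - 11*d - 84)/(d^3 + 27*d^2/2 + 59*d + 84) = (2*d - 7)/(2*d + 7)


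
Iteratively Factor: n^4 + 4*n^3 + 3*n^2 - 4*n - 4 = (n + 1)*(n^3 + 3*n^2 - 4) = (n + 1)*(n + 2)*(n^2 + n - 2) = (n - 1)*(n + 1)*(n + 2)*(n + 2)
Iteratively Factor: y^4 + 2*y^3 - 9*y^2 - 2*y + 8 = (y + 1)*(y^3 + y^2 - 10*y + 8) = (y - 1)*(y + 1)*(y^2 + 2*y - 8) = (y - 1)*(y + 1)*(y + 4)*(y - 2)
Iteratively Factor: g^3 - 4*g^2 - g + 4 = (g - 4)*(g^2 - 1) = (g - 4)*(g + 1)*(g - 1)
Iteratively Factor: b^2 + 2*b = (b + 2)*(b)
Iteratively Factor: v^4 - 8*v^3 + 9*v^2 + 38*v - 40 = (v - 5)*(v^3 - 3*v^2 - 6*v + 8) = (v - 5)*(v - 4)*(v^2 + v - 2) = (v - 5)*(v - 4)*(v - 1)*(v + 2)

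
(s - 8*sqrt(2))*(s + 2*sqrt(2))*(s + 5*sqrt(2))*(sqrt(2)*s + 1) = sqrt(2)*s^4 - s^3 - 93*sqrt(2)*s^2 - 412*s - 160*sqrt(2)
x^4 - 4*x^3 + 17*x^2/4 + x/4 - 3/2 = (x - 2)*(x - 3/2)*(x - 1)*(x + 1/2)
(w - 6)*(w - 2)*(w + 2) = w^3 - 6*w^2 - 4*w + 24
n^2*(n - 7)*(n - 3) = n^4 - 10*n^3 + 21*n^2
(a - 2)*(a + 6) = a^2 + 4*a - 12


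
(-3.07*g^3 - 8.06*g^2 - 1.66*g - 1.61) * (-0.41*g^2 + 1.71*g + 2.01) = 1.2587*g^5 - 1.9451*g^4 - 19.2727*g^3 - 18.3791*g^2 - 6.0897*g - 3.2361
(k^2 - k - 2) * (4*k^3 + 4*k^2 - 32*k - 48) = 4*k^5 - 44*k^3 - 24*k^2 + 112*k + 96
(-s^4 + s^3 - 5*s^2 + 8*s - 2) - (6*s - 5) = -s^4 + s^3 - 5*s^2 + 2*s + 3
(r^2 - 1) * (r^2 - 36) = r^4 - 37*r^2 + 36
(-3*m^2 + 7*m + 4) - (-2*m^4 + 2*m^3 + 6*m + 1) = 2*m^4 - 2*m^3 - 3*m^2 + m + 3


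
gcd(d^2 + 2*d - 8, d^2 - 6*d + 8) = d - 2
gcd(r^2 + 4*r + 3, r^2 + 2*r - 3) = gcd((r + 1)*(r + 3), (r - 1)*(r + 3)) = r + 3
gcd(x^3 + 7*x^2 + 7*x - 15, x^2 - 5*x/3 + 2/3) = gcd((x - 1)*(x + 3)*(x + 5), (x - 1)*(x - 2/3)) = x - 1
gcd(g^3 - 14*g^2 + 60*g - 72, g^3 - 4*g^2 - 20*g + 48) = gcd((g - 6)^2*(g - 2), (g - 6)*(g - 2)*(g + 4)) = g^2 - 8*g + 12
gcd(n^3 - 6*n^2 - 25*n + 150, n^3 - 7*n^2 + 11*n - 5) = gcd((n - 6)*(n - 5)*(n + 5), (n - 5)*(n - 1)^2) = n - 5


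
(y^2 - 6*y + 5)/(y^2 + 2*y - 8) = (y^2 - 6*y + 5)/(y^2 + 2*y - 8)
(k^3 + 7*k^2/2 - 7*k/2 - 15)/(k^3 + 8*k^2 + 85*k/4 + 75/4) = 2*(k - 2)/(2*k + 5)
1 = 1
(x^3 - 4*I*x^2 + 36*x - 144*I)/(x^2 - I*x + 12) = (x^2 + 36)/(x + 3*I)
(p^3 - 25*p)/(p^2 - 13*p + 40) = p*(p + 5)/(p - 8)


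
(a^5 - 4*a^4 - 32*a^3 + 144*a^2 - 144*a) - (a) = a^5 - 4*a^4 - 32*a^3 + 144*a^2 - 145*a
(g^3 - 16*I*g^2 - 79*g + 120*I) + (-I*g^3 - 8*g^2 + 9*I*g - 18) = g^3 - I*g^3 - 8*g^2 - 16*I*g^2 - 79*g + 9*I*g - 18 + 120*I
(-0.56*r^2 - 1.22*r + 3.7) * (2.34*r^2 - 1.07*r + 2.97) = -1.3104*r^4 - 2.2556*r^3 + 8.3002*r^2 - 7.5824*r + 10.989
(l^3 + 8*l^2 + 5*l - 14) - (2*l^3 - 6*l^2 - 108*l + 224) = -l^3 + 14*l^2 + 113*l - 238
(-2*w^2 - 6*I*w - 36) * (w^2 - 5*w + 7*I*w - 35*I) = -2*w^4 + 10*w^3 - 20*I*w^3 + 6*w^2 + 100*I*w^2 - 30*w - 252*I*w + 1260*I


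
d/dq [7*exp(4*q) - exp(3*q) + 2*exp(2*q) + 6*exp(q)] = (28*exp(3*q) - 3*exp(2*q) + 4*exp(q) + 6)*exp(q)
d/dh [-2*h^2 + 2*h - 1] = 2 - 4*h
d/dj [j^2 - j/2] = 2*j - 1/2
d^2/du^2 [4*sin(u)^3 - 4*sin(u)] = -36*sin(u)^3 + 28*sin(u)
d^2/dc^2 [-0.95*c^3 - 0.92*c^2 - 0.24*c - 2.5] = -5.7*c - 1.84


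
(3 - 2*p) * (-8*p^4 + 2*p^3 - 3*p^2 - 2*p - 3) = 16*p^5 - 28*p^4 + 12*p^3 - 5*p^2 - 9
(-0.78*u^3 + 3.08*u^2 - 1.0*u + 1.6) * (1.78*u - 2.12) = -1.3884*u^4 + 7.136*u^3 - 8.3096*u^2 + 4.968*u - 3.392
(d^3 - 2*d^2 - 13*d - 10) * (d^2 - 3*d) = d^5 - 5*d^4 - 7*d^3 + 29*d^2 + 30*d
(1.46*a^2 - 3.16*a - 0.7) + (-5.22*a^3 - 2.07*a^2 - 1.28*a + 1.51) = -5.22*a^3 - 0.61*a^2 - 4.44*a + 0.81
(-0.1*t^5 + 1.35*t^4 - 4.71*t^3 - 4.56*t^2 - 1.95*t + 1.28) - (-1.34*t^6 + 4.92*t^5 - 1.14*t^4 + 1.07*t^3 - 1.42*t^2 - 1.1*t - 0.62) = 1.34*t^6 - 5.02*t^5 + 2.49*t^4 - 5.78*t^3 - 3.14*t^2 - 0.85*t + 1.9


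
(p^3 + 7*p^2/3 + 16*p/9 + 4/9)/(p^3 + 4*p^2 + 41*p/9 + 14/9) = (3*p + 2)/(3*p + 7)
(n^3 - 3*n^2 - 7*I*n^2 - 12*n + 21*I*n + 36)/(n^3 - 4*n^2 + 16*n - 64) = (n^2 - 3*n*(1 + I) + 9*I)/(n^2 + 4*n*(-1 + I) - 16*I)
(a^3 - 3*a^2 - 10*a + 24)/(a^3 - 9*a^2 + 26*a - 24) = (a + 3)/(a - 3)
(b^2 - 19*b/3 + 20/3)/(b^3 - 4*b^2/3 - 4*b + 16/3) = (b - 5)/(b^2 - 4)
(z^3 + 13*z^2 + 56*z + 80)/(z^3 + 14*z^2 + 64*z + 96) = (z + 5)/(z + 6)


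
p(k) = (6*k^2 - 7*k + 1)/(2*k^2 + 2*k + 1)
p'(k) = (-4*k - 2)*(6*k^2 - 7*k + 1)/(2*k^2 + 2*k + 1)^2 + (12*k - 7)/(2*k^2 + 2*k + 1)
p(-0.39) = 8.86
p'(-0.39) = -29.72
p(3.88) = 1.65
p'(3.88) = 0.27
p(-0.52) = 12.50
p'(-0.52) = -24.44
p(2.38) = 1.07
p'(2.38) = 0.54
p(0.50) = -0.40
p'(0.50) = 0.24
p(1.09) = 0.09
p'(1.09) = 0.99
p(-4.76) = 4.63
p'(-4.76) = 0.40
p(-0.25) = 5.00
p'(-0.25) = -24.00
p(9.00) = 2.34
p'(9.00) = 0.07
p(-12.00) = 3.58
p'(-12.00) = 0.05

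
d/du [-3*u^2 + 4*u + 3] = 4 - 6*u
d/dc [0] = 0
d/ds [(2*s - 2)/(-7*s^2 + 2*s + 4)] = 2*(7*s^2 - 14*s + 6)/(49*s^4 - 28*s^3 - 52*s^2 + 16*s + 16)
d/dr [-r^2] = -2*r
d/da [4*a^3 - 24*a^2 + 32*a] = 12*a^2 - 48*a + 32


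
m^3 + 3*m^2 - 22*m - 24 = (m - 4)*(m + 1)*(m + 6)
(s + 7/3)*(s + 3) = s^2 + 16*s/3 + 7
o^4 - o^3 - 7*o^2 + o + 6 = (o - 3)*(o - 1)*(o + 1)*(o + 2)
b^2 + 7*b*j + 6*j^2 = (b + j)*(b + 6*j)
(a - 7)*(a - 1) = a^2 - 8*a + 7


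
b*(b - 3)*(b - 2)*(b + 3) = b^4 - 2*b^3 - 9*b^2 + 18*b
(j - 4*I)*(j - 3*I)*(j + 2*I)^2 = j^4 - 3*I*j^3 + 12*j^2 - 20*I*j + 48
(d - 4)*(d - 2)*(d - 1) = d^3 - 7*d^2 + 14*d - 8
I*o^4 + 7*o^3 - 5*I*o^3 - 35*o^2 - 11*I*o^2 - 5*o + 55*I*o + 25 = (o - 5)*(o - 5*I)*(o - I)*(I*o + 1)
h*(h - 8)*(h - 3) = h^3 - 11*h^2 + 24*h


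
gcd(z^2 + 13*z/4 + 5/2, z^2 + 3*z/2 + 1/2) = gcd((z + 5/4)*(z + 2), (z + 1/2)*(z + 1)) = 1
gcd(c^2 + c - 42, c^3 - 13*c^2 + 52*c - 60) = c - 6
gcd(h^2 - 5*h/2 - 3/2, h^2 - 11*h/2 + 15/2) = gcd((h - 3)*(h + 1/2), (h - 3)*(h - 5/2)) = h - 3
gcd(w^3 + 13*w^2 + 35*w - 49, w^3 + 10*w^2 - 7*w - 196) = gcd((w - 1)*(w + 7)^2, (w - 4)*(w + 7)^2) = w^2 + 14*w + 49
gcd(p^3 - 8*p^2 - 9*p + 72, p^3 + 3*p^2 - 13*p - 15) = p - 3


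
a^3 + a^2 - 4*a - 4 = (a - 2)*(a + 1)*(a + 2)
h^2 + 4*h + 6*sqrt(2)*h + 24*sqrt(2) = (h + 4)*(h + 6*sqrt(2))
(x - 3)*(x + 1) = x^2 - 2*x - 3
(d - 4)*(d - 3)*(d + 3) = d^3 - 4*d^2 - 9*d + 36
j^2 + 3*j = j*(j + 3)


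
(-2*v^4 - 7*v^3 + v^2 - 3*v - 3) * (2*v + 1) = -4*v^5 - 16*v^4 - 5*v^3 - 5*v^2 - 9*v - 3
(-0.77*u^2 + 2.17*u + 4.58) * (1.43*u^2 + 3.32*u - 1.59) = -1.1011*u^4 + 0.5467*u^3 + 14.9781*u^2 + 11.7553*u - 7.2822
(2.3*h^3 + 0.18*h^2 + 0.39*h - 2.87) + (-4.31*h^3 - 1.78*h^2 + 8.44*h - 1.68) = -2.01*h^3 - 1.6*h^2 + 8.83*h - 4.55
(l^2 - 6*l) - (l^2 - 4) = 4 - 6*l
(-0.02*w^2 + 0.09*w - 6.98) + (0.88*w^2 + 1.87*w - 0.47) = 0.86*w^2 + 1.96*w - 7.45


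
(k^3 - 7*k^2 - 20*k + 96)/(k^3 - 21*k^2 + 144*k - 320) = (k^2 + k - 12)/(k^2 - 13*k + 40)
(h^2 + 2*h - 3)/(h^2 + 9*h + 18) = (h - 1)/(h + 6)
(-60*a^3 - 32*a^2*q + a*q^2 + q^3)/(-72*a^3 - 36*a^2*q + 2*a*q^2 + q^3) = (5*a + q)/(6*a + q)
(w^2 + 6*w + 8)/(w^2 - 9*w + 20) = (w^2 + 6*w + 8)/(w^2 - 9*w + 20)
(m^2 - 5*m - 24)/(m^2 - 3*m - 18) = (m - 8)/(m - 6)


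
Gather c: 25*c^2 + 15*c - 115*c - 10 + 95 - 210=25*c^2 - 100*c - 125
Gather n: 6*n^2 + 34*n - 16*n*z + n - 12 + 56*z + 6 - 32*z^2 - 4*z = 6*n^2 + n*(35 - 16*z) - 32*z^2 + 52*z - 6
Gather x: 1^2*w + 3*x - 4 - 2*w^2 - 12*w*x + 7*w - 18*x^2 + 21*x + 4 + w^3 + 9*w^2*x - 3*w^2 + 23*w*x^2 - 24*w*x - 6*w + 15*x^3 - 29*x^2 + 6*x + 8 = w^3 - 5*w^2 + 2*w + 15*x^3 + x^2*(23*w - 47) + x*(9*w^2 - 36*w + 30) + 8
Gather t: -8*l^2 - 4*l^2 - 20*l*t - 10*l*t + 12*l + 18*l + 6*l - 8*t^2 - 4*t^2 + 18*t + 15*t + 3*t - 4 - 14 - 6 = -12*l^2 + 36*l - 12*t^2 + t*(36 - 30*l) - 24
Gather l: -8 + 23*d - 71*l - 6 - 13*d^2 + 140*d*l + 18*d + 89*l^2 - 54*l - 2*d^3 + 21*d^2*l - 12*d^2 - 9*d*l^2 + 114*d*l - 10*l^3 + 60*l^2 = -2*d^3 - 25*d^2 + 41*d - 10*l^3 + l^2*(149 - 9*d) + l*(21*d^2 + 254*d - 125) - 14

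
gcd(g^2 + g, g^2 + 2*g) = g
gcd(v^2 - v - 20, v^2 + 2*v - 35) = v - 5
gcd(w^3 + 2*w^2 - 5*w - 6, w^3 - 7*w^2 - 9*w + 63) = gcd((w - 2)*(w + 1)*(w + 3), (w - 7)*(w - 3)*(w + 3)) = w + 3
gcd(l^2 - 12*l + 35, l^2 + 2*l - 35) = l - 5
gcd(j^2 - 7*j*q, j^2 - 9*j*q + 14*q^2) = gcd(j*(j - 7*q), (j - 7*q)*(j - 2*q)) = -j + 7*q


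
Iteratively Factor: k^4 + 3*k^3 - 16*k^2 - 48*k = (k + 3)*(k^3 - 16*k) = k*(k + 3)*(k^2 - 16) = k*(k - 4)*(k + 3)*(k + 4)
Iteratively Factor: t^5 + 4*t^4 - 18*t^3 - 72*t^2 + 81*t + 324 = (t + 3)*(t^4 + t^3 - 21*t^2 - 9*t + 108) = (t + 3)*(t + 4)*(t^3 - 3*t^2 - 9*t + 27) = (t - 3)*(t + 3)*(t + 4)*(t^2 - 9) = (t - 3)*(t + 3)^2*(t + 4)*(t - 3)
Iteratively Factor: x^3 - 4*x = (x)*(x^2 - 4) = x*(x - 2)*(x + 2)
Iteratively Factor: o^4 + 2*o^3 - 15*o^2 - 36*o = (o - 4)*(o^3 + 6*o^2 + 9*o) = (o - 4)*(o + 3)*(o^2 + 3*o) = (o - 4)*(o + 3)^2*(o)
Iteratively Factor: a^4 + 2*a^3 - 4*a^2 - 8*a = (a - 2)*(a^3 + 4*a^2 + 4*a) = a*(a - 2)*(a^2 + 4*a + 4) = a*(a - 2)*(a + 2)*(a + 2)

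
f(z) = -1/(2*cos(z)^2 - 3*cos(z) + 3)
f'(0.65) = -0.03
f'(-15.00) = -0.09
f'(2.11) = 0.17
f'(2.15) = 0.16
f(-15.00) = -0.16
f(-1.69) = -0.30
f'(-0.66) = 0.03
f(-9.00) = -0.14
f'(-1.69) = -0.30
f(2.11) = -0.20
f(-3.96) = -0.17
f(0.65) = -0.53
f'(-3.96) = 0.12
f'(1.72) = 0.29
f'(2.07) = 0.18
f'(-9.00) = -0.05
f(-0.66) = -0.53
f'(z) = -(4*sin(z)*cos(z) - 3*sin(z))/(2*cos(z)^2 - 3*cos(z) + 3)^2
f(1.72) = -0.29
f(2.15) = -0.19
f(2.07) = -0.20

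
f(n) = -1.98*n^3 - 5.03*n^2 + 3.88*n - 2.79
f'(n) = -5.94*n^2 - 10.06*n + 3.88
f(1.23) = -9.31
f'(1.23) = -17.48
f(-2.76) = -10.19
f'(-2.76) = -13.60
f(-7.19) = 445.24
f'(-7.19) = -230.86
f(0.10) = -2.45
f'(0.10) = 2.81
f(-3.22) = -1.33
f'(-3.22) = -25.32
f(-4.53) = 60.47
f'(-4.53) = -72.44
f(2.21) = -40.15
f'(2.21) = -47.36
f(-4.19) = 38.29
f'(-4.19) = -58.25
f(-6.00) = 220.53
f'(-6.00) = -149.60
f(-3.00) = -6.24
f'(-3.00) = -19.40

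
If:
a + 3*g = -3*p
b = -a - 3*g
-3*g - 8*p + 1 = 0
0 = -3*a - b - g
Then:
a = -3/23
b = 12/23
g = -3/23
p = 4/23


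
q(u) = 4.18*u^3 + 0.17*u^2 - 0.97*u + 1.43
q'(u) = 12.54*u^2 + 0.34*u - 0.97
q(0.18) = 1.29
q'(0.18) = -0.50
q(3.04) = 117.49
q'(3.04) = 115.95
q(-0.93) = -0.88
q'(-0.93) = 9.56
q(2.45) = 61.55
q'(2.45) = 75.13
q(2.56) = 70.19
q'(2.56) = 82.08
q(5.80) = 817.09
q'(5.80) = 422.85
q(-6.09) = -930.48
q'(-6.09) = 462.04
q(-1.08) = -2.59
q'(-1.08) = 13.29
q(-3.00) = -106.99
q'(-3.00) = 110.87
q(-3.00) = -106.99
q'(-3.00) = 110.87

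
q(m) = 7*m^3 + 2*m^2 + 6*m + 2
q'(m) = 21*m^2 + 4*m + 6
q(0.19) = 3.26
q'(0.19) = 7.52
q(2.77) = 182.74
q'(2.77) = 178.21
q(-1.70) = -36.81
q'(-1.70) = 59.89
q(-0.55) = -1.86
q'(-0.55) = 10.15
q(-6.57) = -1936.24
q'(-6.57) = 886.18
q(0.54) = 6.93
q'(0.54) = 14.28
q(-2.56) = -117.69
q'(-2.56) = 133.39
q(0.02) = 2.12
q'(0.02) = 6.09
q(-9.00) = -4993.00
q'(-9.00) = 1671.00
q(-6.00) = -1474.00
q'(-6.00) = 738.00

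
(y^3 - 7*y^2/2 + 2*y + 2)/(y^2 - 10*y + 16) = (y^2 - 3*y/2 - 1)/(y - 8)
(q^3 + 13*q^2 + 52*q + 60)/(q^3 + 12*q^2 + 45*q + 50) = (q + 6)/(q + 5)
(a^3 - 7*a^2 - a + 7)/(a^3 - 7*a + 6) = (a^2 - 6*a - 7)/(a^2 + a - 6)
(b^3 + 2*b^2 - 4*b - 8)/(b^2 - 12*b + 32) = (b^3 + 2*b^2 - 4*b - 8)/(b^2 - 12*b + 32)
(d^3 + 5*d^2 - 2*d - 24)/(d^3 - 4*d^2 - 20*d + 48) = (d + 3)/(d - 6)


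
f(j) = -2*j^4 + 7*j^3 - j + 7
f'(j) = -8*j^3 + 21*j^2 - 1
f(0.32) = 6.89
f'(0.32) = 0.89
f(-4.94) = -2023.01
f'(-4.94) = 1475.91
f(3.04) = 29.81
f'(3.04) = -31.68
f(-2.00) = -79.00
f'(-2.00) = 147.00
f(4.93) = -340.62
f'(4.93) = -449.18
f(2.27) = 33.50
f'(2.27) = 13.63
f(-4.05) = -992.04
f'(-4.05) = 874.89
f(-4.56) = -1516.92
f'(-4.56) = 1194.22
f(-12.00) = -53549.00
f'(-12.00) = 16847.00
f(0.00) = 7.00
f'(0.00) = -1.00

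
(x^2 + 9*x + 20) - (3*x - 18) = x^2 + 6*x + 38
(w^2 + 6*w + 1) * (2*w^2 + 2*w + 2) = 2*w^4 + 14*w^3 + 16*w^2 + 14*w + 2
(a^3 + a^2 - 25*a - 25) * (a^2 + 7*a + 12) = a^5 + 8*a^4 - 6*a^3 - 188*a^2 - 475*a - 300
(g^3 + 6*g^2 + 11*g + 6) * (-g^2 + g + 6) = -g^5 - 5*g^4 + g^3 + 41*g^2 + 72*g + 36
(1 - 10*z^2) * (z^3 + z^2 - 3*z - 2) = -10*z^5 - 10*z^4 + 31*z^3 + 21*z^2 - 3*z - 2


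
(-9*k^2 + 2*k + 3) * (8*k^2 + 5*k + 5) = -72*k^4 - 29*k^3 - 11*k^2 + 25*k + 15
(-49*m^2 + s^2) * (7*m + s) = -343*m^3 - 49*m^2*s + 7*m*s^2 + s^3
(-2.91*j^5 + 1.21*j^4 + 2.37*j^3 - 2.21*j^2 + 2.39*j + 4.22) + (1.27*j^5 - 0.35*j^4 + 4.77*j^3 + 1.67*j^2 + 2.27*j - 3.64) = -1.64*j^5 + 0.86*j^4 + 7.14*j^3 - 0.54*j^2 + 4.66*j + 0.58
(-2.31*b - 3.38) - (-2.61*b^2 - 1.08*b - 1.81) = 2.61*b^2 - 1.23*b - 1.57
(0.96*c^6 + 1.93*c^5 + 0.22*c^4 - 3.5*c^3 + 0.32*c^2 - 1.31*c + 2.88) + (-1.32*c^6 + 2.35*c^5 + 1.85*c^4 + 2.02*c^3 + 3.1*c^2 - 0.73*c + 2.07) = -0.36*c^6 + 4.28*c^5 + 2.07*c^4 - 1.48*c^3 + 3.42*c^2 - 2.04*c + 4.95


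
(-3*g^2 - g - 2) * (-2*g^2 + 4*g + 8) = 6*g^4 - 10*g^3 - 24*g^2 - 16*g - 16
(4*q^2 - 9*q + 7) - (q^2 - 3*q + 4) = 3*q^2 - 6*q + 3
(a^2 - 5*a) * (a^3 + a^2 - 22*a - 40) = a^5 - 4*a^4 - 27*a^3 + 70*a^2 + 200*a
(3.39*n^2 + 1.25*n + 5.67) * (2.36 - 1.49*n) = -5.0511*n^3 + 6.1379*n^2 - 5.4983*n + 13.3812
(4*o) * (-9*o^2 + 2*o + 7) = -36*o^3 + 8*o^2 + 28*o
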